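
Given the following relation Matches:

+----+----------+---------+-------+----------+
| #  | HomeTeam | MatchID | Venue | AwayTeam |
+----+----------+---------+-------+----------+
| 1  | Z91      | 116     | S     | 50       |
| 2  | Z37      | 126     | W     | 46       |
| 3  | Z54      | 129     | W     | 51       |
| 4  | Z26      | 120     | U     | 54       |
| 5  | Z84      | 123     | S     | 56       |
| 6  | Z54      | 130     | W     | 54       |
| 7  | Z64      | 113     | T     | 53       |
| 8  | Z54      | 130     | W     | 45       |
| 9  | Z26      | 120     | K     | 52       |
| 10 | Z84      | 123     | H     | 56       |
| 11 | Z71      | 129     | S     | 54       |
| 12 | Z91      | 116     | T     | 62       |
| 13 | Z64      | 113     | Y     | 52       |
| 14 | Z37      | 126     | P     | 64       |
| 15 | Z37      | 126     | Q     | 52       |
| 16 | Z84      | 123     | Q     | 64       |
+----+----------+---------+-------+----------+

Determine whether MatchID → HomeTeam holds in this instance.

MatchID=116: rows 1, 12 → HomeTeam = Z91, Z91 ✓
MatchID=126: rows 2, 14, 15 → HomeTeam = Z37, Z37, Z37 ✓
MatchID=129: rows 3, 11 → HomeTeam takes values {Z54, Z71} — violation
MatchID=120: rows 4, 9 → HomeTeam = Z26, Z26 ✓
MatchID=123: rows 5, 10, 16 → HomeTeam = Z84, Z84, Z84 ✓
MatchID=130: rows 6, 8 → HomeTeam = Z54, Z54 ✓
MatchID=113: rows 7, 13 → HomeTeam = Z64, Z64 ✓
Two rows agree on MatchID but differ on HomeTeam, so MatchID → HomeTeam does not hold.

No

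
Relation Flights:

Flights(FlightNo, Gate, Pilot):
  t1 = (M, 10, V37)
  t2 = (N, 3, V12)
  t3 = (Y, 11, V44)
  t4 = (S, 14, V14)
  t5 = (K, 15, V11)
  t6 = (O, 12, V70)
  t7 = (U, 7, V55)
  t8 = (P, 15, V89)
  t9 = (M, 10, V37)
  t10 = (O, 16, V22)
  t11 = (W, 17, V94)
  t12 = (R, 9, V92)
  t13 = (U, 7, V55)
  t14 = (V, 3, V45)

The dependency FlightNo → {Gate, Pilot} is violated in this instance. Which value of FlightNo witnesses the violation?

O

FlightNo=M: rows 1, 9 → {Gate,Pilot} = (10, V37), (10, V37) ✓
FlightNo=N: row 2 → {Gate,Pilot} = (3, V12) ✓
FlightNo=Y: row 3 → {Gate,Pilot} = (11, V44) ✓
FlightNo=S: row 4 → {Gate,Pilot} = (14, V14) ✓
FlightNo=K: row 5 → {Gate,Pilot} = (15, V11) ✓
FlightNo=O: rows 6, 10 → {Gate,Pilot} takes values {(12, V70), (16, V22)} — violation
FlightNo=U: rows 7, 13 → {Gate,Pilot} = (7, V55), (7, V55) ✓
FlightNo=P: row 8 → {Gate,Pilot} = (15, V89) ✓
FlightNo=W: row 11 → {Gate,Pilot} = (17, V94) ✓
FlightNo=R: row 12 → {Gate,Pilot} = (9, V92) ✓
FlightNo=V: row 14 → {Gate,Pilot} = (3, V45) ✓
The only FlightNo value with inconsistent RHS is FlightNo=O.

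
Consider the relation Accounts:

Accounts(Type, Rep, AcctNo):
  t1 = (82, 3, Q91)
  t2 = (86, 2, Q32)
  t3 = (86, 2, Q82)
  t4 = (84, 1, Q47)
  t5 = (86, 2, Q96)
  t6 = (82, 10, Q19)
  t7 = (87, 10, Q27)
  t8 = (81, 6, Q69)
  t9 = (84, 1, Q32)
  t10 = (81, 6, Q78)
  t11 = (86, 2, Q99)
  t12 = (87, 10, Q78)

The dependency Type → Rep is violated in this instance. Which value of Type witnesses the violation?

82

Type=82: rows 1, 6 → Rep takes values {3, 10} — violation
Type=86: rows 2, 3, 5, 11 → Rep = 2, 2, 2, 2 ✓
Type=84: rows 4, 9 → Rep = 1, 1 ✓
Type=87: rows 7, 12 → Rep = 10, 10 ✓
Type=81: rows 8, 10 → Rep = 6, 6 ✓
The only Type value with inconsistent Rep is Type=82.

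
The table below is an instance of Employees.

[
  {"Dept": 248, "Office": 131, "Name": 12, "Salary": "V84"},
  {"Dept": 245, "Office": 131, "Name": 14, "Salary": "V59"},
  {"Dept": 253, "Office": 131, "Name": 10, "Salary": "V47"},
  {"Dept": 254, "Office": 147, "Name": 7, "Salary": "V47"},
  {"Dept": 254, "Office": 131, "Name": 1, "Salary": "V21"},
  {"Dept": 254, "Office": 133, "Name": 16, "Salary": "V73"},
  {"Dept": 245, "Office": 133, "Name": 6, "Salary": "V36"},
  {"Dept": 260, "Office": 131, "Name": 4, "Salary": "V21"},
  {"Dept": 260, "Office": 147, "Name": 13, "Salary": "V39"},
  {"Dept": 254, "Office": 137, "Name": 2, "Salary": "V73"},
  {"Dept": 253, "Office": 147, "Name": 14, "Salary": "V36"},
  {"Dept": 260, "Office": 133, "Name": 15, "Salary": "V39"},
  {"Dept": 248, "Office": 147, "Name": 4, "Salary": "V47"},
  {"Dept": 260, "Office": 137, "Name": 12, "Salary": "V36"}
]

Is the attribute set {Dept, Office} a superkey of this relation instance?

Yes

All 14 rows have distinct {Dept, Office} values, so {Dept, Office} → (all attributes) holds and {Dept, Office} is a superkey.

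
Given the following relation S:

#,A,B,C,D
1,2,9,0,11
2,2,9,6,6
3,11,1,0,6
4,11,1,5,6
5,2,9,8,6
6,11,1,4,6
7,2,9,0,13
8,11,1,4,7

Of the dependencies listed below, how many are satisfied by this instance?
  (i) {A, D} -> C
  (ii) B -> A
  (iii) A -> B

(i) {A, D} -> C: (A=2, D=6): rows 2, 5 → C takes values {6, 8} — violation; (A=11, D=6): rows 3, 4, 6 → C takes values {0, 5, 4} — violation — fails.
(ii) B -> A: every LHS value maps to a single RHS value — holds.
(iii) A -> B: every LHS value maps to a single RHS value — holds.
2 of the 3 dependencies hold.

2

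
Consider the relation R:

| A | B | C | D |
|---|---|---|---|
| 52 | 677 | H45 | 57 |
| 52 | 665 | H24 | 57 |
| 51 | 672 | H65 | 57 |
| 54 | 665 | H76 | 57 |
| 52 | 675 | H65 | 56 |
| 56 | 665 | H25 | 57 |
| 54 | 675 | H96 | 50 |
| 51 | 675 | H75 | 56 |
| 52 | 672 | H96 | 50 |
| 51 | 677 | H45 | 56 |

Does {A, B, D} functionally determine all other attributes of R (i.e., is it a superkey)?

All 10 rows have distinct {A, B, D} values, so {A, B, D} → (all attributes) holds and {A, B, D} is a superkey.

Yes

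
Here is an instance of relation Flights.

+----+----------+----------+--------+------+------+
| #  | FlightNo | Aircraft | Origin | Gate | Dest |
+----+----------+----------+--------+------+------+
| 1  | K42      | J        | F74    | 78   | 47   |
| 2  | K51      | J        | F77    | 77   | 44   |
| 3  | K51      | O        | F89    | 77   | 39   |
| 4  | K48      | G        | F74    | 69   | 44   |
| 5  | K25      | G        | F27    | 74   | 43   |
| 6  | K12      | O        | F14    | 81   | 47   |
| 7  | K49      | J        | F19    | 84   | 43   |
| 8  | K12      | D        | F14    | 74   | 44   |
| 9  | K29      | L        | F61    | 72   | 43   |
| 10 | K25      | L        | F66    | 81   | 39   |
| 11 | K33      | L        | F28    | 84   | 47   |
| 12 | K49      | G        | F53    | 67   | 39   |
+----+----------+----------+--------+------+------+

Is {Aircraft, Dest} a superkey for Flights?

All 12 rows have distinct {Aircraft, Dest} values, so {Aircraft, Dest} → (all attributes) holds and {Aircraft, Dest} is a superkey.

Yes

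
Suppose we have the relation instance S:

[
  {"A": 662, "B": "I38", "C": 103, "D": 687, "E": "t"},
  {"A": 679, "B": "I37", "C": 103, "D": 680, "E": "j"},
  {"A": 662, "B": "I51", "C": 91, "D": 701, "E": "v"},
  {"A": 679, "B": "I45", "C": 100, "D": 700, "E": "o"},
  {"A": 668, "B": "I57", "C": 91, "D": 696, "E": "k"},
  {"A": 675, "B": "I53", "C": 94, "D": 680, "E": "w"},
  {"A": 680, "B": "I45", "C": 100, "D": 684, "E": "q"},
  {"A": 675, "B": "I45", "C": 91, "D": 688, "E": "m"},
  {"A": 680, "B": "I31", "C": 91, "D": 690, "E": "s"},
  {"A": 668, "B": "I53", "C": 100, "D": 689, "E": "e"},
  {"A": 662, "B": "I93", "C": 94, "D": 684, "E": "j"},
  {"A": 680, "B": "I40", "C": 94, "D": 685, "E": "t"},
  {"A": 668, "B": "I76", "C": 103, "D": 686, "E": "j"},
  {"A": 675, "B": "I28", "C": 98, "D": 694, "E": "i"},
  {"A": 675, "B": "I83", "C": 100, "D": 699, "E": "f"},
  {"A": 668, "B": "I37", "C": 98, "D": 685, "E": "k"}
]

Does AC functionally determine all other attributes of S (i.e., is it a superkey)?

All 16 rows have distinct AC values, so AC → (all attributes) holds and AC is a superkey.

Yes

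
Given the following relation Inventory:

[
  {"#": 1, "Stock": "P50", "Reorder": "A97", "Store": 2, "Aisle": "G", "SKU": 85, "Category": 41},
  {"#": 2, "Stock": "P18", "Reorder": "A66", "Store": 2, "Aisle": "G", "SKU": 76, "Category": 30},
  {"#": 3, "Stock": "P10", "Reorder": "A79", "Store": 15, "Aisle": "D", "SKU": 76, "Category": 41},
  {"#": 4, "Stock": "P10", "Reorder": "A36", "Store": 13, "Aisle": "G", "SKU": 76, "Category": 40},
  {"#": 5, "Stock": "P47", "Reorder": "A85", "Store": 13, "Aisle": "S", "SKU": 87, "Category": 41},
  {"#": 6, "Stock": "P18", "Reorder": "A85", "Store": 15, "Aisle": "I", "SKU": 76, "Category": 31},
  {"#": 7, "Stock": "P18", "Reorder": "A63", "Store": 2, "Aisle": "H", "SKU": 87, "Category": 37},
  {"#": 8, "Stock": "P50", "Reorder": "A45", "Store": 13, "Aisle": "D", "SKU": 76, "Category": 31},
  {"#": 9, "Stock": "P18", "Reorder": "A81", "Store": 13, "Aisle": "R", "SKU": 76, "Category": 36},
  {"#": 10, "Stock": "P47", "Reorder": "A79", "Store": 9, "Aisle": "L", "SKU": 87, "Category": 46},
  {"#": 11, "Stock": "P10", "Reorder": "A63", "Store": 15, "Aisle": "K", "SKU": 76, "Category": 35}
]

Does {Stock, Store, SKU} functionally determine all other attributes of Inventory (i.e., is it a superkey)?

Rows 3 and 11 have the same {Stock, Store, SKU} value (Stock=P10, Store=15, SKU=76) but are distinct tuples, so {Stock, Store, SKU} does not determine every attribute — not a superkey.

No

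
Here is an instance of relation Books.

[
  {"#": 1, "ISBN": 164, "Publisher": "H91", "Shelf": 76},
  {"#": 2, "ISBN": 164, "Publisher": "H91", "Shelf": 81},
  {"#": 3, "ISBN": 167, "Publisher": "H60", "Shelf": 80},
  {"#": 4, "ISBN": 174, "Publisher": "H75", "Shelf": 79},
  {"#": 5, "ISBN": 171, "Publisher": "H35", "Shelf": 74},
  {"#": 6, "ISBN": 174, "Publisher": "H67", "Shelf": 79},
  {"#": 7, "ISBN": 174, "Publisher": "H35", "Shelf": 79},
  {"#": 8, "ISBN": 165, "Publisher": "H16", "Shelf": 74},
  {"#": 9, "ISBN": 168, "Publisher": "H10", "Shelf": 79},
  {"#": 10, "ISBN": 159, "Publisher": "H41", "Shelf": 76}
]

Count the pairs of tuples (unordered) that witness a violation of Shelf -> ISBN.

5

Shelf=76: violating pairs (1,10) — 1 pair.
Shelf=79: violating pairs (4,9), (6,9), (7,9) — 3 pairs.
Shelf=74: violating pairs (5,8) — 1 pair.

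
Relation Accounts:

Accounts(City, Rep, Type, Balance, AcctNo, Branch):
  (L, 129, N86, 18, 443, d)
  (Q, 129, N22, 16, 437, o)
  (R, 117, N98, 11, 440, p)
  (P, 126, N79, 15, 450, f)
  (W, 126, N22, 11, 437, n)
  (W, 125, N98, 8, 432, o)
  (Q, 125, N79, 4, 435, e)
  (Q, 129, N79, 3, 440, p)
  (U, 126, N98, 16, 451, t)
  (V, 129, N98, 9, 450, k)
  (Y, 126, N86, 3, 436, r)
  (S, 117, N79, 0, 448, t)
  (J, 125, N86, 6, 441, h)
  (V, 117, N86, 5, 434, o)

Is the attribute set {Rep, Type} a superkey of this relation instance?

Yes

All 14 rows have distinct {Rep, Type} values, so {Rep, Type} → (all attributes) holds and {Rep, Type} is a superkey.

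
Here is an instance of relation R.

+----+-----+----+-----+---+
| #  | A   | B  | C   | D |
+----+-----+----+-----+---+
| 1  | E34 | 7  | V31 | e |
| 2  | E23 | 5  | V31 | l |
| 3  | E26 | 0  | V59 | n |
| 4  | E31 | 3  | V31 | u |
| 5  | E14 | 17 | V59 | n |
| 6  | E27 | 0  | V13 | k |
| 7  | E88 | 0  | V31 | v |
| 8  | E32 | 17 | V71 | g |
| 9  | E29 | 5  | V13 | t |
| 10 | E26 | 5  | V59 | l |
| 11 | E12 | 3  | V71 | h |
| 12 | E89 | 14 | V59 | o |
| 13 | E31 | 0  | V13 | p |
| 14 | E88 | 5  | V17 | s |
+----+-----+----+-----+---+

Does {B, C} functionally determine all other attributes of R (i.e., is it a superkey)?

No

Rows 6 and 13 have the same {B, C} value (B=0, C=V13) but are distinct tuples, so {B, C} does not determine every attribute — not a superkey.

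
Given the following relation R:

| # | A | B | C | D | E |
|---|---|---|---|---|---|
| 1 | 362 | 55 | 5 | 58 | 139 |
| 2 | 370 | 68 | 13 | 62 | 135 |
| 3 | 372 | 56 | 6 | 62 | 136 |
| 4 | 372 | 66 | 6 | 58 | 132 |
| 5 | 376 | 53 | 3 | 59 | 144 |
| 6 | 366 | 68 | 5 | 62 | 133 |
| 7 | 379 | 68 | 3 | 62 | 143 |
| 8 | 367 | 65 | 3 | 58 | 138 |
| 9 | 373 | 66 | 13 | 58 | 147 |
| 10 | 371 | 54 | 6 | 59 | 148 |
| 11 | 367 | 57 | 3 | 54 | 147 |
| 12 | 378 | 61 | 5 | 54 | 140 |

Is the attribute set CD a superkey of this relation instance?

Yes

All 12 rows have distinct CD values, so CD → (all attributes) holds and CD is a superkey.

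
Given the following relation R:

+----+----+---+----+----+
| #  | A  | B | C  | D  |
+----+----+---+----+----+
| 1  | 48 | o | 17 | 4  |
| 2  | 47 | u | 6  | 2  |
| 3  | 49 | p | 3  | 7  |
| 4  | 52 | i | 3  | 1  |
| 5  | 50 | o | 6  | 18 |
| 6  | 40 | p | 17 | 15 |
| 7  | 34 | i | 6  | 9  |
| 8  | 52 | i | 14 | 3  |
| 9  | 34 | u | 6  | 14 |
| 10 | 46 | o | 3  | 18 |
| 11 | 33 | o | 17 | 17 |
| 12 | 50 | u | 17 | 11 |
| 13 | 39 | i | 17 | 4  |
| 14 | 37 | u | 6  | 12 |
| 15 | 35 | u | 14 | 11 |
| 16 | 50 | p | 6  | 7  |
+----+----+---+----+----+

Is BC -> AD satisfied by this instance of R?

(B=o, C=17): rows 1, 11 → {A,D} takes values {(48, 4), (33, 17)} — violation
(B=u, C=6): rows 2, 9, 14 → {A,D} takes values {(47, 2), (34, 14), (37, 12)} — violation
(B=p, C=3): row 3 → {A,D} = (49, 7) ✓
(B=i, C=3): row 4 → {A,D} = (52, 1) ✓
(B=o, C=6): row 5 → {A,D} = (50, 18) ✓
(B=p, C=17): row 6 → {A,D} = (40, 15) ✓
(B=i, C=6): row 7 → {A,D} = (34, 9) ✓
(B=i, C=14): row 8 → {A,D} = (52, 3) ✓
(B=o, C=3): row 10 → {A,D} = (46, 18) ✓
(B=u, C=17): row 12 → {A,D} = (50, 11) ✓
(B=i, C=17): row 13 → {A,D} = (39, 4) ✓
(B=u, C=14): row 15 → {A,D} = (35, 11) ✓
(B=p, C=6): row 16 → {A,D} = (50, 7) ✓
Two rows agree on BC but differ on AD, so BC -> AD does not hold.

No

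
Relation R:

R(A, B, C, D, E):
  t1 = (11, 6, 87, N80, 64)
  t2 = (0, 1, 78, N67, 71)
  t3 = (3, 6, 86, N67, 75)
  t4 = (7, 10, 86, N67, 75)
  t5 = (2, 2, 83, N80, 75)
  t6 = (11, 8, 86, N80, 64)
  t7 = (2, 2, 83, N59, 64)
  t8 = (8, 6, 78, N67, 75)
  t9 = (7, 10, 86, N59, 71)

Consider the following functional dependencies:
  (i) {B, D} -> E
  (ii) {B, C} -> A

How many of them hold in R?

2

(i) {B, D} -> E: every LHS value maps to a single RHS value — holds.
(ii) {B, C} -> A: every LHS value maps to a single RHS value — holds.
2 of the 2 dependencies hold.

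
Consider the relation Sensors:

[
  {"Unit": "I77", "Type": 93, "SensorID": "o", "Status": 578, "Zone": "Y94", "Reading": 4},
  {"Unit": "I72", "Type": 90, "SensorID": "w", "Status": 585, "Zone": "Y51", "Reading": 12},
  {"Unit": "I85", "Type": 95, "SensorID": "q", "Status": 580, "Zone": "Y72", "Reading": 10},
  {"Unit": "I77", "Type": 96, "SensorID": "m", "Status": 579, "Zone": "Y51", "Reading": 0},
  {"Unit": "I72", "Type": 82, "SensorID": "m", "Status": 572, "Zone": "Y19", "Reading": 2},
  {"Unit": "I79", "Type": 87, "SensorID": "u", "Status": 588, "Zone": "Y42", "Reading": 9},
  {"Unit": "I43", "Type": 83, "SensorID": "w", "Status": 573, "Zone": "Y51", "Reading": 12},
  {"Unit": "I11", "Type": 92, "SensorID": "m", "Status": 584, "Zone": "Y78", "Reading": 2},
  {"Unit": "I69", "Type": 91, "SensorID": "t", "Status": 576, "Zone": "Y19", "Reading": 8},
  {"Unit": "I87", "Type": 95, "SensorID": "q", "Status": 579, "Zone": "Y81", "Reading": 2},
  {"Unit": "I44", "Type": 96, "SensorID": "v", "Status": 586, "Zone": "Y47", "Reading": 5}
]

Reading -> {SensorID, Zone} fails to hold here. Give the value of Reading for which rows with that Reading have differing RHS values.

2

Reading=4: 1 row → {SensorID,Zone} = (o, Y94) ✓
Reading=12: 2 rows → {SensorID,Zone} = (w, Y51), (w, Y51) ✓
Reading=10: 1 row → {SensorID,Zone} = (q, Y72) ✓
Reading=0: 1 row → {SensorID,Zone} = (m, Y51) ✓
Reading=2: 3 rows → {SensorID,Zone} takes values {(m, Y19), (m, Y78), (q, Y81)} — violation
Reading=9: 1 row → {SensorID,Zone} = (u, Y42) ✓
Reading=8: 1 row → {SensorID,Zone} = (t, Y19) ✓
Reading=5: 1 row → {SensorID,Zone} = (v, Y47) ✓
The only Reading value with inconsistent RHS is Reading=2.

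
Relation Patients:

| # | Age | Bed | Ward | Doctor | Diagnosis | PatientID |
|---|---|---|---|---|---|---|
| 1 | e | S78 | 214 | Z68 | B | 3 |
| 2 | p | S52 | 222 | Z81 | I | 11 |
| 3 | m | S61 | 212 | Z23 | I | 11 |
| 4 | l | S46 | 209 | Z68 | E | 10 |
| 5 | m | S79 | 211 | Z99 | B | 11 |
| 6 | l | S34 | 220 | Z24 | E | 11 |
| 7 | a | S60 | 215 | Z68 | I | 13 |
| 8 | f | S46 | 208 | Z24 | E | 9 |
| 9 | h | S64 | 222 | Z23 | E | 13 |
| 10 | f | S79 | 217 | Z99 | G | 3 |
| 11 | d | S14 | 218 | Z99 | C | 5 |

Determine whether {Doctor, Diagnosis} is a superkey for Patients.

Rows 6 and 8 have the same {Doctor, Diagnosis} value (Doctor=Z24, Diagnosis=E) but are distinct tuples, so {Doctor, Diagnosis} does not determine every attribute — not a superkey.

No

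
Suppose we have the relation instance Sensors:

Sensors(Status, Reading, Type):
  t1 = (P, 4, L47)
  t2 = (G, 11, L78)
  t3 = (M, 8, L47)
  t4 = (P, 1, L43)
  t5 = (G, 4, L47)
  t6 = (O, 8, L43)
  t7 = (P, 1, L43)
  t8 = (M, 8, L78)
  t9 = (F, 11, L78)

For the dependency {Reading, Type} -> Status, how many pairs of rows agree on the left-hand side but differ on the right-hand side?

2

(Reading=4, Type=L47): violating pairs (1,5) — 1 pair.
(Reading=11, Type=L78): violating pairs (2,9) — 1 pair.
(Reading=1, Type=L43): all 2 rows agree on Status — 0 pairs.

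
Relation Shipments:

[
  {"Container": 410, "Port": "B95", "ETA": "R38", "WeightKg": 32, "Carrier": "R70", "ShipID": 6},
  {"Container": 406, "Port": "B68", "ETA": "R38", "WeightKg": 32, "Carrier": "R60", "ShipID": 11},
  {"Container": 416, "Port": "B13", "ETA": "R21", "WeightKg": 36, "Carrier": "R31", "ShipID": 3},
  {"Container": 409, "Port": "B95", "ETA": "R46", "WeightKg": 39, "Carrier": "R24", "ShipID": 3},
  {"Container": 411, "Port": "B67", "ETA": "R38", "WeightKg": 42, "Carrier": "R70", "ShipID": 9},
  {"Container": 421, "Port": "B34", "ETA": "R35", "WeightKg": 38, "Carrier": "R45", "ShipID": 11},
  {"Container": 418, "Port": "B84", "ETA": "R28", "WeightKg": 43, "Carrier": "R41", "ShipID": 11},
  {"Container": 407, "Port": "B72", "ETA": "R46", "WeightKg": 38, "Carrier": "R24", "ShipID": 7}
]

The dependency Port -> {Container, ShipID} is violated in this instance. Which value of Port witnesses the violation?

B95

Port=B95: 2 rows → {Container,ShipID} takes values {(410, 6), (409, 3)} — violation
Port=B68: 1 row → {Container,ShipID} = (406, 11) ✓
Port=B13: 1 row → {Container,ShipID} = (416, 3) ✓
Port=B67: 1 row → {Container,ShipID} = (411, 9) ✓
Port=B34: 1 row → {Container,ShipID} = (421, 11) ✓
Port=B84: 1 row → {Container,ShipID} = (418, 11) ✓
Port=B72: 1 row → {Container,ShipID} = (407, 7) ✓
The only Port value with inconsistent RHS is Port=B95.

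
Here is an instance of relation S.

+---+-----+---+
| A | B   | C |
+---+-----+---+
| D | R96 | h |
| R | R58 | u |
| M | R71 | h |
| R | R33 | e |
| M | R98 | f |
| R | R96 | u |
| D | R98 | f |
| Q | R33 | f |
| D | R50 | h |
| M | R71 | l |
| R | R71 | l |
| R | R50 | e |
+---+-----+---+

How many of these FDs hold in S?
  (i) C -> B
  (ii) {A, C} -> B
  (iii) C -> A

(i) C -> B: C=h: 3 rows → B takes values {R96, R71, R50} — violation; C=u: 2 rows → B takes values {R58, R96} — violation; C=e: 2 rows → B takes values {R33, R50} — violation; C=f: 3 rows → B takes values {R98, R33} — violation — fails.
(ii) {A, C} -> B: (A=D, C=h): 2 rows → B takes values {R96, R50} — violation; (A=R, C=u): 2 rows → B takes values {R58, R96} — violation; (A=R, C=e): 2 rows → B takes values {R33, R50} — violation — fails.
(iii) C -> A: C=h: 3 rows → A takes values {D, M} — violation; C=f: 3 rows → A takes values {M, D, Q} — violation; C=l: 2 rows → A takes values {M, R} — violation — fails.
None of the 3 dependencies hold.

0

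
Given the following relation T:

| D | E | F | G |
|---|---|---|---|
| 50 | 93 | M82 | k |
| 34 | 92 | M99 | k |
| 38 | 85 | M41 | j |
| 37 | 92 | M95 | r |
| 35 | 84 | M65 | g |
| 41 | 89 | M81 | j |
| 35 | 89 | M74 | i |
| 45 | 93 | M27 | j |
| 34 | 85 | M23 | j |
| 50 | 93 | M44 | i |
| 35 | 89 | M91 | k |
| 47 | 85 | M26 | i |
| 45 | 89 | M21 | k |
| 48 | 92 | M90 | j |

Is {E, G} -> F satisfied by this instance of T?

No

(E=93, G=k): 1 row → F = M82 ✓
(E=92, G=k): 1 row → F = M99 ✓
(E=85, G=j): 2 rows → F takes values {M41, M23} — violation
(E=92, G=r): 1 row → F = M95 ✓
(E=84, G=g): 1 row → F = M65 ✓
(E=89, G=j): 1 row → F = M81 ✓
(E=89, G=i): 1 row → F = M74 ✓
(E=93, G=j): 1 row → F = M27 ✓
(E=93, G=i): 1 row → F = M44 ✓
(E=89, G=k): 2 rows → F takes values {M91, M21} — violation
(E=85, G=i): 1 row → F = M26 ✓
(E=92, G=j): 1 row → F = M90 ✓
Two rows agree on {E, G} but differ on F, so {E, G} -> F does not hold.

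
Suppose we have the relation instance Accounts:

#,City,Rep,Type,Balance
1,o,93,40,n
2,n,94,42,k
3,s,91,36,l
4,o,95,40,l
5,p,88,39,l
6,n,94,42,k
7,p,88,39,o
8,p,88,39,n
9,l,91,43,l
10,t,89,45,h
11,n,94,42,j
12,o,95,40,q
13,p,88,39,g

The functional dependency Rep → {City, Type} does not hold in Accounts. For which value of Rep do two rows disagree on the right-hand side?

91

Rep=93: row 1 → {City,Type} = (o, 40) ✓
Rep=94: rows 2, 6, 11 → {City,Type} = (n, 42), (n, 42), (n, 42) ✓
Rep=91: rows 3, 9 → {City,Type} takes values {(s, 36), (l, 43)} — violation
Rep=95: rows 4, 12 → {City,Type} = (o, 40), (o, 40) ✓
Rep=88: rows 5, 7, 8, 13 → {City,Type} = (p, 39), (p, 39), (p, 39), (p, 39) ✓
Rep=89: row 10 → {City,Type} = (t, 45) ✓
The only Rep value with inconsistent RHS is Rep=91.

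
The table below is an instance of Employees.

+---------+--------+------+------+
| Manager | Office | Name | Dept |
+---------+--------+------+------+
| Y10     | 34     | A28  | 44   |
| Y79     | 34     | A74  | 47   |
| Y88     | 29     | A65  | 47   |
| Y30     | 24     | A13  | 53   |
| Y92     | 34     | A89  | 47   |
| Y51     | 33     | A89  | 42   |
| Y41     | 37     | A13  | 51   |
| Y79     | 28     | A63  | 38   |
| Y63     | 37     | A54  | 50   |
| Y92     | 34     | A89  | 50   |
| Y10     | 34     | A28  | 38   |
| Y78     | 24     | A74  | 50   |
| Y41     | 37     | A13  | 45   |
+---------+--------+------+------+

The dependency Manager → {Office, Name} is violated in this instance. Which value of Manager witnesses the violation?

Manager=Y10: 2 rows → {Office,Name} = (34, A28), (34, A28) ✓
Manager=Y79: 2 rows → {Office,Name} takes values {(34, A74), (28, A63)} — violation
Manager=Y88: 1 row → {Office,Name} = (29, A65) ✓
Manager=Y30: 1 row → {Office,Name} = (24, A13) ✓
Manager=Y92: 2 rows → {Office,Name} = (34, A89), (34, A89) ✓
Manager=Y51: 1 row → {Office,Name} = (33, A89) ✓
Manager=Y41: 2 rows → {Office,Name} = (37, A13), (37, A13) ✓
Manager=Y63: 1 row → {Office,Name} = (37, A54) ✓
Manager=Y78: 1 row → {Office,Name} = (24, A74) ✓
The only Manager value with inconsistent RHS is Manager=Y79.

Y79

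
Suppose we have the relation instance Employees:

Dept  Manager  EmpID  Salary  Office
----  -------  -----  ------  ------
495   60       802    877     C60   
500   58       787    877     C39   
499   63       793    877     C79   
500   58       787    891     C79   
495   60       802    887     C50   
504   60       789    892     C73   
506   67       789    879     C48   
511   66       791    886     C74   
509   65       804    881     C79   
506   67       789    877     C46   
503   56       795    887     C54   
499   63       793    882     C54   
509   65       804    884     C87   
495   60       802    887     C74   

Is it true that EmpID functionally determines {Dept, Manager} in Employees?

No

EmpID=802: 3 rows → {Dept,Manager} = (495, 60), (495, 60), (495, 60) ✓
EmpID=787: 2 rows → {Dept,Manager} = (500, 58), (500, 58) ✓
EmpID=793: 2 rows → {Dept,Manager} = (499, 63), (499, 63) ✓
EmpID=789: 3 rows → {Dept,Manager} takes values {(504, 60), (506, 67)} — violation
EmpID=791: 1 row → {Dept,Manager} = (511, 66) ✓
EmpID=804: 2 rows → {Dept,Manager} = (509, 65), (509, 65) ✓
EmpID=795: 1 row → {Dept,Manager} = (503, 56) ✓
Two rows agree on EmpID but differ on {Dept, Manager}, so EmpID → {Dept, Manager} does not hold.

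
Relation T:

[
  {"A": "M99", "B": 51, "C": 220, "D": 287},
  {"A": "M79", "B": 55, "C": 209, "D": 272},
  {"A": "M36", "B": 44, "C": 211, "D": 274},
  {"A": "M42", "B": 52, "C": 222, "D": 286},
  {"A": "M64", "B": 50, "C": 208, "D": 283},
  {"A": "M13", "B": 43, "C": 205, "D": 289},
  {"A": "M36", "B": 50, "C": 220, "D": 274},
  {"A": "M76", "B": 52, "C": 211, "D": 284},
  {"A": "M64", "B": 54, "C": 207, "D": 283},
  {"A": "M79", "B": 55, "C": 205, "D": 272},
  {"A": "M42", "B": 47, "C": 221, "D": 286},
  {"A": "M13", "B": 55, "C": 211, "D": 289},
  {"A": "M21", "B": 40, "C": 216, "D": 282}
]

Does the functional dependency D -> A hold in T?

D=287: 1 row → A = M99 ✓
D=272: 2 rows → A = M79, M79 ✓
D=274: 2 rows → A = M36, M36 ✓
D=286: 2 rows → A = M42, M42 ✓
D=283: 2 rows → A = M64, M64 ✓
D=289: 2 rows → A = M13, M13 ✓
D=284: 1 row → A = M76 ✓
D=282: 1 row → A = M21 ✓
Every D value is associated with a single A value, so D -> A holds.

Yes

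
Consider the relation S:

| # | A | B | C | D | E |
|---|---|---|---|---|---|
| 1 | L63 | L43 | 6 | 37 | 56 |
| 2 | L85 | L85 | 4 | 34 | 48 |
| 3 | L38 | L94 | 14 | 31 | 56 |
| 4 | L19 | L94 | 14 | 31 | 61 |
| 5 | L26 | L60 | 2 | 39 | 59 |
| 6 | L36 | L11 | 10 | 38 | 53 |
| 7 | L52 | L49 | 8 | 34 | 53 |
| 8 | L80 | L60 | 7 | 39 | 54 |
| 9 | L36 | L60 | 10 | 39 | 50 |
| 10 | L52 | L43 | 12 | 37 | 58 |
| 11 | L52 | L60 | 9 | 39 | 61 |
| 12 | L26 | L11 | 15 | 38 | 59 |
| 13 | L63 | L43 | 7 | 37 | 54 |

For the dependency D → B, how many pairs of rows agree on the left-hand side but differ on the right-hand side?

D=37: all 3 rows agree on B — 0 pairs.
D=34: violating pairs (2,7) — 1 pair.
D=31: all 2 rows agree on B — 0 pairs.
D=39: all 4 rows agree on B — 0 pairs.
D=38: all 2 rows agree on B — 0 pairs.

1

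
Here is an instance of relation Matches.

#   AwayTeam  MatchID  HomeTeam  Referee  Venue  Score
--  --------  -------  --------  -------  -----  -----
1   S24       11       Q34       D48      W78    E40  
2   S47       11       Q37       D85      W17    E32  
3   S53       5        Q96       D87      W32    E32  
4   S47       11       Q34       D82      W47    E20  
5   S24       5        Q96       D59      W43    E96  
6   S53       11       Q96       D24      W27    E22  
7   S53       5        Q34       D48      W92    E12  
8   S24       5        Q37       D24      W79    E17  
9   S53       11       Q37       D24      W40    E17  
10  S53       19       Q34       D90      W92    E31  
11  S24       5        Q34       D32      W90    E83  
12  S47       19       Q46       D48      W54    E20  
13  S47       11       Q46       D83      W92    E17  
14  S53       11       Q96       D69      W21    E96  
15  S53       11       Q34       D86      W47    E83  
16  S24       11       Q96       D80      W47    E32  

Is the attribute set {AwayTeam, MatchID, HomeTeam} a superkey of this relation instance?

Rows 6 and 14 have the same {AwayTeam, MatchID, HomeTeam} value (AwayTeam=S53, MatchID=11, HomeTeam=Q96) but are distinct tuples, so {AwayTeam, MatchID, HomeTeam} does not determine every attribute — not a superkey.

No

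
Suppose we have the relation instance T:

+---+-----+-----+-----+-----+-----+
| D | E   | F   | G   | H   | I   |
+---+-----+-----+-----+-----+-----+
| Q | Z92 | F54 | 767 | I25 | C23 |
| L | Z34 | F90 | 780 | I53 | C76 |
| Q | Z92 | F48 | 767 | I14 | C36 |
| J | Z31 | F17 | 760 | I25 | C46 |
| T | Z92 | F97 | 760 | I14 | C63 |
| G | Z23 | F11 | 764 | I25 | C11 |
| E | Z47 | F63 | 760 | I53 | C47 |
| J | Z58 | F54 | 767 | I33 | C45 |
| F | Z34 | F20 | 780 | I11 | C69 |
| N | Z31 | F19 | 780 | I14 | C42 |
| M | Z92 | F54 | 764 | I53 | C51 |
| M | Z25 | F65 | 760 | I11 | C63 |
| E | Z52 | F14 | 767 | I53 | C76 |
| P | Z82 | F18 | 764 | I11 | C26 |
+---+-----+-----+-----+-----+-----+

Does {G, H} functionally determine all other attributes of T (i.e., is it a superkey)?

All 14 rows have distinct {G, H} values, so {G, H} → (all attributes) holds and {G, H} is a superkey.

Yes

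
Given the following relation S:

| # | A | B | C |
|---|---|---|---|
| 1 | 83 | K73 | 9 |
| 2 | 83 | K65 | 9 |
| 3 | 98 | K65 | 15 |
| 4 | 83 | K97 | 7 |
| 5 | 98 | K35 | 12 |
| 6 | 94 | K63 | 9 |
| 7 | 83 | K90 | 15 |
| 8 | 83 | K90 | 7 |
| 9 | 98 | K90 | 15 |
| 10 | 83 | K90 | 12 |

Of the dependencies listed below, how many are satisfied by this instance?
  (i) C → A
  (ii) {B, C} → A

(i) C → A: C=9: rows 1, 2, 6 → A takes values {83, 94} — violation; C=15: rows 3, 7, 9 → A takes values {98, 83} — violation; C=12: rows 5, 10 → A takes values {98, 83} — violation — fails.
(ii) {B, C} → A: (B=K90, C=15): rows 7, 9 → A takes values {83, 98} — violation — fails.
None of the 2 dependencies hold.

0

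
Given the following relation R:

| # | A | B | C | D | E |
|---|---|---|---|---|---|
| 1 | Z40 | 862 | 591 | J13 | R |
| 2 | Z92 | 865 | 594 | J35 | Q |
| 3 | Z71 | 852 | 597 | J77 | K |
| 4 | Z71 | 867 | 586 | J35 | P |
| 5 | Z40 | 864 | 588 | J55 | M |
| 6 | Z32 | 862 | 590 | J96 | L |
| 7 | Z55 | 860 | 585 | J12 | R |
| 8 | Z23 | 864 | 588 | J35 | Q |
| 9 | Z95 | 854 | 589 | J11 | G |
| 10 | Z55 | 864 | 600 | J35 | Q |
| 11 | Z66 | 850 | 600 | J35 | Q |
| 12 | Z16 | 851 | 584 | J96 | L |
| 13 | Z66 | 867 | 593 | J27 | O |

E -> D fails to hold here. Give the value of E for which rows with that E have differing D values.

E=R: rows 1, 7 → D takes values {J13, J12} — violation
E=Q: rows 2, 8, 10, 11 → D = J35, J35, J35, J35 ✓
E=K: row 3 → D = J77 ✓
E=P: row 4 → D = J35 ✓
E=M: row 5 → D = J55 ✓
E=L: rows 6, 12 → D = J96, J96 ✓
E=G: row 9 → D = J11 ✓
E=O: row 13 → D = J27 ✓
The only E value with inconsistent D is E=R.

R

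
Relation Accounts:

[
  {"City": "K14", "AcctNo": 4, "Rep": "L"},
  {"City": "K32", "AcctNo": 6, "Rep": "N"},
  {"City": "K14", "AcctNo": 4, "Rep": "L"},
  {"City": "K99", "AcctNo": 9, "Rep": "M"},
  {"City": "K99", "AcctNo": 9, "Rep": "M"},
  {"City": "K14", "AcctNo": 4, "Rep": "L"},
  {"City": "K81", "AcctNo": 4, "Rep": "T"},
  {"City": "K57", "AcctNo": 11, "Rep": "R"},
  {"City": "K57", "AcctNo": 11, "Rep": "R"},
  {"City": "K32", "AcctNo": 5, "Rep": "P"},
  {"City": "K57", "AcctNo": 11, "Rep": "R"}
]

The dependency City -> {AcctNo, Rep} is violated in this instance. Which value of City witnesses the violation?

K32

City=K14: 3 rows → {AcctNo,Rep} = (4, L), (4, L), (4, L) ✓
City=K32: 2 rows → {AcctNo,Rep} takes values {(6, N), (5, P)} — violation
City=K99: 2 rows → {AcctNo,Rep} = (9, M), (9, M) ✓
City=K81: 1 row → {AcctNo,Rep} = (4, T) ✓
City=K57: 3 rows → {AcctNo,Rep} = (11, R), (11, R), (11, R) ✓
The only City value with inconsistent RHS is City=K32.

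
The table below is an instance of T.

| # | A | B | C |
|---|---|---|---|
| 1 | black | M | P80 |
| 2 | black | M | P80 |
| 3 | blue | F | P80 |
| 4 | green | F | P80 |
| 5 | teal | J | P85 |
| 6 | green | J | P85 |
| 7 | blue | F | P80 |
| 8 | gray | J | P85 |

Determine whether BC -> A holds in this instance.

No

(B=M, C=P80): rows 1, 2 → A = black, black ✓
(B=F, C=P80): rows 3, 4, 7 → A takes values {blue, green} — violation
(B=J, C=P85): rows 5, 6, 8 → A takes values {teal, green, gray} — violation
Two rows agree on BC but differ on A, so BC -> A does not hold.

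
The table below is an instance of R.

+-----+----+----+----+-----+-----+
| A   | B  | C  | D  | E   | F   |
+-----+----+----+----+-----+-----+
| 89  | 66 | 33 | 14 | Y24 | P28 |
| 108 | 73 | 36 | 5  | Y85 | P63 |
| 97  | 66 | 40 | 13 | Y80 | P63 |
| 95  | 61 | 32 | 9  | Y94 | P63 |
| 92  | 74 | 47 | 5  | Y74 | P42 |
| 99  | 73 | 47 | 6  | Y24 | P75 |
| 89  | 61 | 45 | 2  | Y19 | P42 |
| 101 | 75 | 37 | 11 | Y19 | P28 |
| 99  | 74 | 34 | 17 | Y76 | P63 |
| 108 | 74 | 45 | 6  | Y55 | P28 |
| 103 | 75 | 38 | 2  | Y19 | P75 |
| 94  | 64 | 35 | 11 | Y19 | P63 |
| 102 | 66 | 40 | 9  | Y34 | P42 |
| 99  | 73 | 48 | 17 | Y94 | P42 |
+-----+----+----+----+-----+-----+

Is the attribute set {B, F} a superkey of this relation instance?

All 14 rows have distinct {B, F} values, so {B, F} → (all attributes) holds and {B, F} is a superkey.

Yes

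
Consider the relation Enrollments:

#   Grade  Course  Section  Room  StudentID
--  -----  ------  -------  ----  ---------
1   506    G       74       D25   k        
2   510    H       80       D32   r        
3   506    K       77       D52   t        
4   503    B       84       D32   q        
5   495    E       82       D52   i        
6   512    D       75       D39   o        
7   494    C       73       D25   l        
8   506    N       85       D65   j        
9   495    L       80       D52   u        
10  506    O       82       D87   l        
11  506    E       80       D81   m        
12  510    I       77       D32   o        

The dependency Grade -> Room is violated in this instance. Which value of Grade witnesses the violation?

506

Grade=506: rows 1, 3, 8, 10, 11 → Room takes values {D25, D52, D65, D87, D81} — violation
Grade=510: rows 2, 12 → Room = D32, D32 ✓
Grade=503: row 4 → Room = D32 ✓
Grade=495: rows 5, 9 → Room = D52, D52 ✓
Grade=512: row 6 → Room = D39 ✓
Grade=494: row 7 → Room = D25 ✓
The only Grade value with inconsistent Room is Grade=506.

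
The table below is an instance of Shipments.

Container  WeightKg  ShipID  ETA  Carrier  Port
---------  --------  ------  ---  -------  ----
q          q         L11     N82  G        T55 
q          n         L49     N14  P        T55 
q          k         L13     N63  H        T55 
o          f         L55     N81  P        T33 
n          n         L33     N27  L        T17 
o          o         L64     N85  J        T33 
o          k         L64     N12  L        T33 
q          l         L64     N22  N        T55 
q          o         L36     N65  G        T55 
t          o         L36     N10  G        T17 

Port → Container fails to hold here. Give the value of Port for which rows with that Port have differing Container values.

Port=T55: 5 rows → Container = q, q, q, q, q ✓
Port=T33: 3 rows → Container = o, o, o ✓
Port=T17: 2 rows → Container takes values {n, t} — violation
The only Port value with inconsistent Container is Port=T17.

T17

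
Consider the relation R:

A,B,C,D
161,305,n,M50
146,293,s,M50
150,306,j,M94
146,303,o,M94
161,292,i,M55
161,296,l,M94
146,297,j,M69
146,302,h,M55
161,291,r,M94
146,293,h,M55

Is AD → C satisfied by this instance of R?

No

(A=161, D=M50): 1 row → C = n ✓
(A=146, D=M50): 1 row → C = s ✓
(A=150, D=M94): 1 row → C = j ✓
(A=146, D=M94): 1 row → C = o ✓
(A=161, D=M55): 1 row → C = i ✓
(A=161, D=M94): 2 rows → C takes values {l, r} — violation
(A=146, D=M69): 1 row → C = j ✓
(A=146, D=M55): 2 rows → C = h, h ✓
Two rows agree on AD but differ on C, so AD → C does not hold.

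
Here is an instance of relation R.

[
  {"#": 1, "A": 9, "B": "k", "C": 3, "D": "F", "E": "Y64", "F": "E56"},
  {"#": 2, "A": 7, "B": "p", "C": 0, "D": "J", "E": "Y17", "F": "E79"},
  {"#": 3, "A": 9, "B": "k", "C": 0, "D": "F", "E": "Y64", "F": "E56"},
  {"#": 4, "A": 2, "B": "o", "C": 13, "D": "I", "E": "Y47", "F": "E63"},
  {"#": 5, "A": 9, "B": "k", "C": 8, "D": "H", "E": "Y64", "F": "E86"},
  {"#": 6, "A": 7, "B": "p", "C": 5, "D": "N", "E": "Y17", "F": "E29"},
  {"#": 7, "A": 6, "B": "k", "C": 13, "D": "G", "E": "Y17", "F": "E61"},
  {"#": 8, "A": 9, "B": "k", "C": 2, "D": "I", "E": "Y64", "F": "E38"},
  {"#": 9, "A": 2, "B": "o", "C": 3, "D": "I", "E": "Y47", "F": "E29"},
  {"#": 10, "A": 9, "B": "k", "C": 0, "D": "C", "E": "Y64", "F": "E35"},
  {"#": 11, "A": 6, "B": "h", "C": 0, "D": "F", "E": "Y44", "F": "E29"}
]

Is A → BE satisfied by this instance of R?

A=9: rows 1, 3, 5, 8, 10 → {B,E} = (k, Y64), (k, Y64), (k, Y64), (k, Y64), (k, Y64) ✓
A=7: rows 2, 6 → {B,E} = (p, Y17), (p, Y17) ✓
A=2: rows 4, 9 → {B,E} = (o, Y47), (o, Y47) ✓
A=6: rows 7, 11 → {B,E} takes values {(k, Y17), (h, Y44)} — violation
Two rows agree on A but differ on BE, so A → BE does not hold.

No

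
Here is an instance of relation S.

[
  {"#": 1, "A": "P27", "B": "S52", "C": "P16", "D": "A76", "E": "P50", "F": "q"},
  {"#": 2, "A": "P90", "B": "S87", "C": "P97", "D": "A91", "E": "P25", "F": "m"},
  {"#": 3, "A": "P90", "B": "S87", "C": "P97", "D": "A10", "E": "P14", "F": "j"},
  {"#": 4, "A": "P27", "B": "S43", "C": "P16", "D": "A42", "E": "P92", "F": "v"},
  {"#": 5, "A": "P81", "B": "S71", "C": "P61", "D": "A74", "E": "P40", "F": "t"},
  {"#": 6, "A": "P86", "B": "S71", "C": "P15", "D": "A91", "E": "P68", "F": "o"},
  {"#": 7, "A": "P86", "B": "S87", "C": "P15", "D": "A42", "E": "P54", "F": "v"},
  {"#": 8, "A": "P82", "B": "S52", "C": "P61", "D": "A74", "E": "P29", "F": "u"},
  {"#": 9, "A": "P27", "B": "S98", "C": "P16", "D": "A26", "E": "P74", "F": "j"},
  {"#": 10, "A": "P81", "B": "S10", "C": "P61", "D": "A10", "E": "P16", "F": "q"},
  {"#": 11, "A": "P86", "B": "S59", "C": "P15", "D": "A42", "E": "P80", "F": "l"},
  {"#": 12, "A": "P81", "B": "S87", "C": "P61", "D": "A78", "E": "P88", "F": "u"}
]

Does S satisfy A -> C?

Yes

A=P27: rows 1, 4, 9 → C = P16, P16, P16 ✓
A=P90: rows 2, 3 → C = P97, P97 ✓
A=P81: rows 5, 10, 12 → C = P61, P61, P61 ✓
A=P86: rows 6, 7, 11 → C = P15, P15, P15 ✓
A=P82: row 8 → C = P61 ✓
Every A value is associated with a single C value, so A -> C holds.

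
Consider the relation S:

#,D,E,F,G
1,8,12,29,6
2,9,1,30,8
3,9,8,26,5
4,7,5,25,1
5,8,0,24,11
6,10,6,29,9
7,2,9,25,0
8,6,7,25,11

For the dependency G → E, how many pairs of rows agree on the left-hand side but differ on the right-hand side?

G=11: violating pairs (5,8) — 1 pair.

1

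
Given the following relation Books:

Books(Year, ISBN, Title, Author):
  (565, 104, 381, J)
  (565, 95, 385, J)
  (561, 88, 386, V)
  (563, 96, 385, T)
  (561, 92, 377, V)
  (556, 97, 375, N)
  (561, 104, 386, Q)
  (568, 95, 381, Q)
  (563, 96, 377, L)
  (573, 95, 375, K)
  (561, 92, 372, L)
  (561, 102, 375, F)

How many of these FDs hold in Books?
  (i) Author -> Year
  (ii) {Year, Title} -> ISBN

0

(i) Author -> Year: Author=Q: 2 rows → Year takes values {561, 568} — violation; Author=L: 2 rows → Year takes values {563, 561} — violation — fails.
(ii) {Year, Title} -> ISBN: (Year=561, Title=386): 2 rows → ISBN takes values {88, 104} — violation — fails.
None of the 2 dependencies hold.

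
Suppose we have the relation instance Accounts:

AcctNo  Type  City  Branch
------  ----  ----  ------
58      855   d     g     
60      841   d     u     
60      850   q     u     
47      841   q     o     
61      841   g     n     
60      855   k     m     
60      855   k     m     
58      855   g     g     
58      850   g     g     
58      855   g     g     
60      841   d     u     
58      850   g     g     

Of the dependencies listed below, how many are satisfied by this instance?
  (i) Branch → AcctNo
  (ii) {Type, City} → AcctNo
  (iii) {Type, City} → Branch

3

(i) Branch → AcctNo: every LHS value maps to a single RHS value — holds.
(ii) {Type, City} → AcctNo: every LHS value maps to a single RHS value — holds.
(iii) {Type, City} → Branch: every LHS value maps to a single RHS value — holds.
3 of the 3 dependencies hold.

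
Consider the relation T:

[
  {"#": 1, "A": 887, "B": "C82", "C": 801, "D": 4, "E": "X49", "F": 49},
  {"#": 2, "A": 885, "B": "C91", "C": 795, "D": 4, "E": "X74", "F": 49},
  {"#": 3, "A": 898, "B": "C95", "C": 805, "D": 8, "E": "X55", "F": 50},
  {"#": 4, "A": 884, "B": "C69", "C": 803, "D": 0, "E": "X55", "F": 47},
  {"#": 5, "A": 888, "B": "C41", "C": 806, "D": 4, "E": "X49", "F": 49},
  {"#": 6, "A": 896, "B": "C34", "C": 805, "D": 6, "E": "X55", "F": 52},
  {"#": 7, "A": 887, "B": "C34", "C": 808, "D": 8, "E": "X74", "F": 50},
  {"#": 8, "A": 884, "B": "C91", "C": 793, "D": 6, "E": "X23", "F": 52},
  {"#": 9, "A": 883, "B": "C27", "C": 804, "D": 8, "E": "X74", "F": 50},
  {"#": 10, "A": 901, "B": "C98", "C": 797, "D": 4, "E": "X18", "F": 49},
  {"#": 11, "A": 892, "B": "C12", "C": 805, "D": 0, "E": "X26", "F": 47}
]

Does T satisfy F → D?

Yes

F=49: rows 1, 2, 5, 10 → D = 4, 4, 4, 4 ✓
F=50: rows 3, 7, 9 → D = 8, 8, 8 ✓
F=47: rows 4, 11 → D = 0, 0 ✓
F=52: rows 6, 8 → D = 6, 6 ✓
Every F value is associated with a single D value, so F → D holds.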